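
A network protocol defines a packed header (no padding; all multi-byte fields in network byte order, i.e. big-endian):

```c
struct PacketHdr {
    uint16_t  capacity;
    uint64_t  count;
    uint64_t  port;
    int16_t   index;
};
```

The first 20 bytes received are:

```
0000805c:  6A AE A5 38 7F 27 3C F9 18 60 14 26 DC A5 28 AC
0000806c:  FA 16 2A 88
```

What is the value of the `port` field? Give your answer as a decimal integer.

`port` follows `capacity` (2 B), `count` (8 B), so it starts at offset 2 + 8 = 10 and occupies 8 bytes.
Bytes at offsets 10..17: 14 26 DC A5 28 AC FA 16.
Big-endian stores the most-significant byte at the lowest address.
The bytes are already most-significant first: 0x1426DCA528ACFA16.
0x1426DCA528ACFA16 = 1452090531783703062.

1452090531783703062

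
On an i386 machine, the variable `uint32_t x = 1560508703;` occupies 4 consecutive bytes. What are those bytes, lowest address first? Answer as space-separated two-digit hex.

1F 79 03 5D

1560508703 in hexadecimal, padded to 32 bits, is 0x5D03791F.
Split into bytes (most-significant first): 5D 03 79 1F.
In little-endian order the low byte comes first in memory.
So at ascending addresses the bytes are 1F 79 03 5D.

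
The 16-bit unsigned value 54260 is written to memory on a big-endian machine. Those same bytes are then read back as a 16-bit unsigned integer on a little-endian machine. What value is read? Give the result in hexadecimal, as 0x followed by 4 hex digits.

0xF4D3

54260 in 16-bit hexadecimal is 0xD3F4.
Stored big-endian, the bytes at ascending addresses are D3 F4.
Read back as little-endian, the first byte is least significant, giving 0xF4D3.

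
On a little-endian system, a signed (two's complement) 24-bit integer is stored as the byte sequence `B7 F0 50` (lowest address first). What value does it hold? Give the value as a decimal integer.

5304503

Little-endian stores the least-significant byte at the lowest address.
Reassemble most-significant byte first: 50 F0 B7 → 0x50F0B7.
0x50F0B7 = 5304503.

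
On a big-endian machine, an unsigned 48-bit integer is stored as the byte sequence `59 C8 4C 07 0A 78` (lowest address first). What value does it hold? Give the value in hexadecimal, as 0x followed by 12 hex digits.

In big-endian order the high byte comes first in memory.
The bytes are already most-significant first: 0x59C84C070A78.

0x59C84C070A78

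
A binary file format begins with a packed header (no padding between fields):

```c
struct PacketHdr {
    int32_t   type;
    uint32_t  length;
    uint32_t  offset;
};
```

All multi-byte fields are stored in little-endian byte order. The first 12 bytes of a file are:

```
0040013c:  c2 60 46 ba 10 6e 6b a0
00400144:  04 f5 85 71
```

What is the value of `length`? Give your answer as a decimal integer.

2691395088

`length` follows `type` (4 bytes), so it starts at byte offset 4 and occupies 4 bytes.
Bytes at offsets 4..7: 10 6E 6B A0.
In little-endian order the low byte comes first in memory.
Reassemble most-significant byte first: A0 6B 6E 10 → 0xA06B6E10.
0xA06B6E10 = 2691395088.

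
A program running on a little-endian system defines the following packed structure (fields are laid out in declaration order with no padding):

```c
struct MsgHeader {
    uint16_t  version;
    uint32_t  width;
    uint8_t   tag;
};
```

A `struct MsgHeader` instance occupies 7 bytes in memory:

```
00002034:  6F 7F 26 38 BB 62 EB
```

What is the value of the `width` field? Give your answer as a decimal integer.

1656436774

`width` follows `version` (2 bytes), so it starts at byte offset 2 and occupies 4 bytes.
Bytes at offsets 2..5: 26 38 BB 62.
Little-endian: lowest address holds the least-significant byte.
Reassemble most-significant byte first: 62 BB 38 26 → 0x62BB3826.
0x62BB3826 = 1656436774.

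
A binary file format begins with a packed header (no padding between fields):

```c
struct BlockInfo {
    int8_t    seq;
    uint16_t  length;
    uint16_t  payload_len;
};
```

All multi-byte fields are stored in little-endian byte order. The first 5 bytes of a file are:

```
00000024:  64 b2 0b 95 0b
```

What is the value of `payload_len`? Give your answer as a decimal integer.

2965

`payload_len` follows `seq` (1 B), `length` (2 B), so it starts at offset 1 + 2 = 3 and occupies 2 bytes.
Bytes at offsets 3..4: 95 0B.
Little-endian stores the least-significant byte at the lowest address.
Reassemble most-significant byte first: 0B 95 → 0x0B95.
0x0B95 = 2965.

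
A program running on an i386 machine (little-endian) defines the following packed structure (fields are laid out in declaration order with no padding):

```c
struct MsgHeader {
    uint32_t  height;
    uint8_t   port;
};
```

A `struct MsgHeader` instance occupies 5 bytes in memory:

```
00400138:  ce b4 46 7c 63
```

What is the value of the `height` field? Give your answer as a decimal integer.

2085008590

`height` is the first field, at byte offset 0, occupying 4 bytes.
Bytes at offsets 0..3: CE B4 46 7C.
In little-endian order the low byte comes first in memory.
Reassemble most-significant byte first: 7C 46 B4 CE → 0x7C46B4CE.
0x7C46B4CE = 2085008590.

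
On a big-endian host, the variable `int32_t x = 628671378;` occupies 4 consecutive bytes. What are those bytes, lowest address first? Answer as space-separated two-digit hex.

628671378 in hexadecimal, padded to 32 bits, is 0x2578C392.
Split into bytes (most-significant first): 25 78 C3 92.
Big-endian: lowest address holds the most-significant byte.
So the memory order matches the most-significant-first order: 25 78 C3 92.

25 78 C3 92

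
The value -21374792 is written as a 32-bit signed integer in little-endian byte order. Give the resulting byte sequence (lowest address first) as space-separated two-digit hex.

Two's complement of -21374792 in 32 bits: 21374792 = 0x01462748; invert → 0xFEB9D8B7; add 1 → 0xFEB9D8B8.
Split into bytes (most-significant first): FE B9 D8 B8.
In little-endian order the low byte comes first in memory.
So at ascending addresses the bytes are B8 D8 B9 FE.

B8 D8 B9 FE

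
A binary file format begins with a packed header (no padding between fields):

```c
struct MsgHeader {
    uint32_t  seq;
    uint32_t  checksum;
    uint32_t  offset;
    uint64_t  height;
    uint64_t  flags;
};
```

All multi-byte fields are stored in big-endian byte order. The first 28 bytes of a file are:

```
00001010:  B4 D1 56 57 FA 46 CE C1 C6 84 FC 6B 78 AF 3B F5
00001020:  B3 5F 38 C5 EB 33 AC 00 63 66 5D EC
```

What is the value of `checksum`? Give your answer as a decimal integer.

4198944449

`checksum` follows `seq` (4 bytes), so it starts at byte offset 4 and occupies 4 bytes.
Bytes at offsets 4..7: FA 46 CE C1.
Big-endian stores the most-significant byte at the lowest address.
The bytes are already most-significant first: 0xFA46CEC1.
0xFA46CEC1 = 4198944449.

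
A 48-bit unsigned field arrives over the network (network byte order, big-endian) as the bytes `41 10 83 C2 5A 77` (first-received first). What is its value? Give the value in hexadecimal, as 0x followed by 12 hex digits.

0x411083C25A77

In big-endian order the high byte comes first in memory.
The bytes are already most-significant first: 0x411083C25A77.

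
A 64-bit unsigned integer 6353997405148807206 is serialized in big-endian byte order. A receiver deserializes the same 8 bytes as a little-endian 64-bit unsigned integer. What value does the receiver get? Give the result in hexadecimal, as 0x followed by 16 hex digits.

0x2600A69DF9EE2D58

6353997405148807206 in 64-bit hexadecimal is 0x582DEEF99DA60026.
Stored big-endian, the bytes at ascending addresses are 58 2D EE F9 9D A6 00 26.
Read back as little-endian, the first byte is least significant, giving 0x2600A69DF9EE2D58.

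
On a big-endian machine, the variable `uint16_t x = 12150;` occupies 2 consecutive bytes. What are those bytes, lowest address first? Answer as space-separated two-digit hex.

2F 76

12150 in hexadecimal, padded to 16 bits, is 0x2F76.
Split into bytes (most-significant first): 2F 76.
Big-endian stores the most-significant byte at the lowest address.
So the memory order matches the most-significant-first order: 2F 76.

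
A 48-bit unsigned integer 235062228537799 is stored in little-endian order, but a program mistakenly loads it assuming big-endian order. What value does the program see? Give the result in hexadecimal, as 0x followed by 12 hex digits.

235062228537799 in 48-bit hexadecimal is 0xD5C9B0A1D1C7.
Stored little-endian, the bytes at ascending addresses are C7 D1 A1 B0 C9 D5.
Read back as big-endian, the last byte is least significant, giving 0xC7D1A1B0C9D5.

0xC7D1A1B0C9D5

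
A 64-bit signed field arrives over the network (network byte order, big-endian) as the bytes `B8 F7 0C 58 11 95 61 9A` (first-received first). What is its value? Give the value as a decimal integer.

In big-endian order the high byte comes first in memory.
The bytes are already most-significant first: 0xB8F70C581195619A.
Top bit is set, so as a signed 64-bit value this is 0xB8F70C581195619A − 2^64 = -5118608879091621478.

-5118608879091621478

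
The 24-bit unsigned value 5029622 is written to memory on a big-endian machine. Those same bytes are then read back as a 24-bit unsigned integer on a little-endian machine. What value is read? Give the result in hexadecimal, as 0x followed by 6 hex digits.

0xF6BE4C

5029622 in 24-bit hexadecimal is 0x4CBEF6.
Stored big-endian, the bytes at ascending addresses are 4C BE F6.
Read back as little-endian, the first byte is least significant, giving 0xF6BE4C.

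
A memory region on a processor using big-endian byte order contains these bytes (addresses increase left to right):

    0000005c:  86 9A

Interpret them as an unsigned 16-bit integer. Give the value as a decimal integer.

34458

In big-endian order the high byte comes first in memory.
The bytes are already most-significant first: 0x869A.
0x869A = 34458.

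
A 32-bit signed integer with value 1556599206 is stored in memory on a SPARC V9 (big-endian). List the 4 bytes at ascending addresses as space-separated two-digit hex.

1556599206 in hexadecimal, padded to 32 bits, is 0x5CC7D1A6.
Split into bytes (most-significant first): 5C C7 D1 A6.
In big-endian order the high byte comes first in memory.
So the memory order matches the most-significant-first order: 5C C7 D1 A6.

5C C7 D1 A6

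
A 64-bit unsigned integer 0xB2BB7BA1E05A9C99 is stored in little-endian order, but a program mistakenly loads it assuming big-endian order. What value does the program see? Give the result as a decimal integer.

11068821904998251442

Stored little-endian, the bytes at ascending addresses are 99 9C 5A E0 A1 7B BB B2.
Read back as big-endian, the last byte is least significant, giving 0x999C5AE0A17BBBB2.
0x999C5AE0A17BBBB2 = 11068821904998251442.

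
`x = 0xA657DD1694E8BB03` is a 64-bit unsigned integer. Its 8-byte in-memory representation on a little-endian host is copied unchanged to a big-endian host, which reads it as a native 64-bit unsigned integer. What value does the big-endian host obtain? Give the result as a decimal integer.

269064325495084966

Stored little-endian, the bytes at ascending addresses are 03 BB E8 94 16 DD 57 A6.
Read back as big-endian, the last byte is least significant, giving 0x03BBE89416DD57A6.
0x03BBE89416DD57A6 = 269064325495084966.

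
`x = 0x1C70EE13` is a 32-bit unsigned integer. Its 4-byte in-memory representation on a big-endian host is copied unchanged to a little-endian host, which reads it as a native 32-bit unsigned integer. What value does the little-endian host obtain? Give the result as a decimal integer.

Stored big-endian, the bytes at ascending addresses are 1C 70 EE 13.
Read back as little-endian, the first byte is least significant, giving 0x13EE701C.
0x13EE701C = 334393372.

334393372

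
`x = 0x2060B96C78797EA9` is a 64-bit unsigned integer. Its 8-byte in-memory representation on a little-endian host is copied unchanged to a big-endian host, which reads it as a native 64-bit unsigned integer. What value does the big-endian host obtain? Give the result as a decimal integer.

12213332797602488352

Stored little-endian, the bytes at ascending addresses are A9 7E 79 78 6C B9 60 20.
Read back as big-endian, the last byte is least significant, giving 0xA97E79786CB96020.
0xA97E79786CB96020 = 12213332797602488352.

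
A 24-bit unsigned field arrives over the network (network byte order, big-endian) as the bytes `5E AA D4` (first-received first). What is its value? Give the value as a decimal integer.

Big-endian: lowest address holds the most-significant byte.
The bytes are already most-significant first: 0x5EAAD4.
0x5EAAD4 = 6204116.

6204116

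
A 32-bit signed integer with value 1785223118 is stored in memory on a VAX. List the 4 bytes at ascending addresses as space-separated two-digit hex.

1785223118 in hexadecimal, padded to 32 bits, is 0x6A6857CE.
Split into bytes (most-significant first): 6A 68 57 CE.
Little-endian: lowest address holds the least-significant byte.
So at ascending addresses the bytes are CE 57 68 6A.

CE 57 68 6A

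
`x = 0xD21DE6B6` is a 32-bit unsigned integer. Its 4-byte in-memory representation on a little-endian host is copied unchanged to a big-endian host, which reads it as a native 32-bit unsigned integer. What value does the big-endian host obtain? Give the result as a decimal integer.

Stored little-endian, the bytes at ascending addresses are B6 E6 1D D2.
Read back as big-endian, the last byte is least significant, giving 0xB6E61DD2.
0xB6E61DD2 = 3068534226.

3068534226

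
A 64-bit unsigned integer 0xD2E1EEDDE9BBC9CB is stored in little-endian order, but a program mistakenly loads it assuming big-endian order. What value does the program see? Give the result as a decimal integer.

14684474673143407058

Stored little-endian, the bytes at ascending addresses are CB C9 BB E9 DD EE E1 D2.
Read back as big-endian, the last byte is least significant, giving 0xCBC9BBE9DDEEE1D2.
0xCBC9BBE9DDEEE1D2 = 14684474673143407058.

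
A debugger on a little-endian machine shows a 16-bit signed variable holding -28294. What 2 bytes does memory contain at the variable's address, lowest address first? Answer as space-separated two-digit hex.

Two's complement of -28294 in 16 bits: 28294 = 0x6E86; invert → 0x9179; add 1 → 0x917A.
Split into bytes (most-significant first): 91 7A.
Little-endian stores the least-significant byte at the lowest address.
So at ascending addresses the bytes are 7A 91.

7A 91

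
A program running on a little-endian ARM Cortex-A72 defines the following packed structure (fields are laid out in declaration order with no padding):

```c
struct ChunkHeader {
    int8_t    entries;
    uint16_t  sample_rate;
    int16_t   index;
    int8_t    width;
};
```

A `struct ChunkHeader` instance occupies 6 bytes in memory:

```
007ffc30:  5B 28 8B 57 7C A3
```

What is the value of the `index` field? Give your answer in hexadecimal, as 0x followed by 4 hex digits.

0x7C57

`index` follows `entries` (1 B), `sample_rate` (2 B), so it starts at offset 1 + 2 = 3 and occupies 2 bytes.
Bytes at offsets 3..4: 57 7C.
Little-endian: lowest address holds the least-significant byte.
Reassemble most-significant byte first: 7C 57 → 0x7C57.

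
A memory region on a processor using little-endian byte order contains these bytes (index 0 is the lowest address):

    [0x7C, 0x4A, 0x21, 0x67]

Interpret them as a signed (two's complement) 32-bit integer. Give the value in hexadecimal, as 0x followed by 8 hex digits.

Little-endian stores the least-significant byte at the lowest address.
Reassemble most-significant byte first: 67 21 4A 7C → 0x67214A7C.

0x67214A7C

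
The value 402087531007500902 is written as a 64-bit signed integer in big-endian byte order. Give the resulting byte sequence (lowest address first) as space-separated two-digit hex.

402087531007500902 in hexadecimal, padded to 64 bits, is 0x0594807AA650E266.
Split into bytes (most-significant first): 05 94 80 7A A6 50 E2 66.
Big-endian: lowest address holds the most-significant byte.
So the memory order matches the most-significant-first order: 05 94 80 7A A6 50 E2 66.

05 94 80 7A A6 50 E2 66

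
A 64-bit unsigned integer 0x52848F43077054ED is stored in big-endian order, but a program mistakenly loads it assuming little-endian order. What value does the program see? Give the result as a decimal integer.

Stored big-endian, the bytes at ascending addresses are 52 84 8F 43 07 70 54 ED.
Read back as little-endian, the first byte is least significant, giving 0xED547007438F8452.
0xED547007438F8452 = 17101416861533176914.

17101416861533176914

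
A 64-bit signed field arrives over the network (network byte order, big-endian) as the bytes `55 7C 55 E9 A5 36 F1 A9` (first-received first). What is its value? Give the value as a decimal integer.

Big-endian stores the most-significant byte at the lowest address.
The bytes are already most-significant first: 0x557C55E9A536F1A9.
0x557C55E9A536F1A9 = 6159892852323578281.

6159892852323578281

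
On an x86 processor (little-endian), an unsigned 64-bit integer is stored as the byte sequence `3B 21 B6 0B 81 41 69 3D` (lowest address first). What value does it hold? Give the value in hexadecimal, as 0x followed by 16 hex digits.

Little-endian: lowest address holds the least-significant byte.
Reassemble most-significant byte first: 3D 69 41 81 0B B6 21 3B → 0x3D6941810BB6213B.

0x3D6941810BB6213B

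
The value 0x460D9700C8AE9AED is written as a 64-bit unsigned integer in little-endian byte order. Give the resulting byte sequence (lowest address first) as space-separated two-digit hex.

ED 9A AE C8 00 97 0D 46

Split into bytes (most-significant first): 46 0D 97 00 C8 AE 9A ED.
Little-endian: lowest address holds the least-significant byte.
So at ascending addresses the bytes are ED 9A AE C8 00 97 0D 46.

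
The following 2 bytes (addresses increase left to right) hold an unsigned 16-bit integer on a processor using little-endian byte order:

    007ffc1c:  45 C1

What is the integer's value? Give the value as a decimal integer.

In little-endian order the low byte comes first in memory.
Reassemble most-significant byte first: C1 45 → 0xC145.
0xC145 = 49477.

49477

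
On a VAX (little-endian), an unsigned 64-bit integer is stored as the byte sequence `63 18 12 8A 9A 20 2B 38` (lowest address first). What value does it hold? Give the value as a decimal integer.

4047364538236016739

Little-endian: lowest address holds the least-significant byte.
Reassemble most-significant byte first: 38 2B 20 9A 8A 12 18 63 → 0x382B209A8A121863.
0x382B209A8A121863 = 4047364538236016739.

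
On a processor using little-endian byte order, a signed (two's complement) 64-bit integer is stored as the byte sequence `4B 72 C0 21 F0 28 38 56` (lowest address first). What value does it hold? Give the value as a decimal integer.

6212760697781121611

Little-endian stores the least-significant byte at the lowest address.
Reassemble most-significant byte first: 56 38 28 F0 21 C0 72 4B → 0x563828F021C0724B.
0x563828F021C0724B = 6212760697781121611.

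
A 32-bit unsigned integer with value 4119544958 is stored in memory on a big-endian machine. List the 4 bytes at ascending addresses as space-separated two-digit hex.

F5 8B 44 7E

4119544958 in hexadecimal, padded to 32 bits, is 0xF58B447E.
Split into bytes (most-significant first): F5 8B 44 7E.
Big-endian stores the most-significant byte at the lowest address.
So the memory order matches the most-significant-first order: F5 8B 44 7E.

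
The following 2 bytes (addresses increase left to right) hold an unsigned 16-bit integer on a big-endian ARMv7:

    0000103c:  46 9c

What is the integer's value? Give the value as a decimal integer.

18076

In big-endian order the high byte comes first in memory.
The bytes are already most-significant first: 0x469C.
0x469C = 18076.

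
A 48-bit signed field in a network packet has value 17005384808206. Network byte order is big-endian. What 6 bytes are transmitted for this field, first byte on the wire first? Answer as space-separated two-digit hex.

17005384808206 in hexadecimal, padded to 48 bits, is 0x0F775FEBB70E.
Split into bytes (most-significant first): 0F 77 5F EB B7 0E.
Big-endian: lowest address holds the most-significant byte.
So the memory order matches the most-significant-first order: 0F 77 5F EB B7 0E.

0F 77 5F EB B7 0E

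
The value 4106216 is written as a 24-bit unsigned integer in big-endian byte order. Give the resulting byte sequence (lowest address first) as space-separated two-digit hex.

4106216 in hexadecimal, padded to 24 bits, is 0x3EA7E8.
Split into bytes (most-significant first): 3E A7 E8.
In big-endian order the high byte comes first in memory.
So the memory order matches the most-significant-first order: 3E A7 E8.

3E A7 E8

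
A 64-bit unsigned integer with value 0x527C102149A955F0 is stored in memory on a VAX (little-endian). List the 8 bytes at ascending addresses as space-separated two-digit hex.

Split into bytes (most-significant first): 52 7C 10 21 49 A9 55 F0.
Little-endian stores the least-significant byte at the lowest address.
So at ascending addresses the bytes are F0 55 A9 49 21 10 7C 52.

F0 55 A9 49 21 10 7C 52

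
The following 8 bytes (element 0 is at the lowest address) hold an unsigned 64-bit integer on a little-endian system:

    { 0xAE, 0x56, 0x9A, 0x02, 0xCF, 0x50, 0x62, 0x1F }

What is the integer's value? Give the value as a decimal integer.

2261458812925531822

In little-endian order the low byte comes first in memory.
Reassemble most-significant byte first: 1F 62 50 CF 02 9A 56 AE → 0x1F6250CF029A56AE.
0x1F6250CF029A56AE = 2261458812925531822.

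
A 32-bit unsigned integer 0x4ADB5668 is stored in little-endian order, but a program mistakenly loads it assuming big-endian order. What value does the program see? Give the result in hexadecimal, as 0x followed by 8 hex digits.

0x6856DB4A

Stored little-endian, the bytes at ascending addresses are 68 56 DB 4A.
Read back as big-endian, the last byte is least significant, giving 0x6856DB4A.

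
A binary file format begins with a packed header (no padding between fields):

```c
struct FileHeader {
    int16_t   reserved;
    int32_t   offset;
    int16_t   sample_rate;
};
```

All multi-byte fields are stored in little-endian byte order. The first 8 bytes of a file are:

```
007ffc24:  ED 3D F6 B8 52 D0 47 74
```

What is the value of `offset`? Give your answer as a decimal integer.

-799885066

`offset` follows `reserved` (2 bytes), so it starts at byte offset 2 and occupies 4 bytes.
Bytes at offsets 2..5: F6 B8 52 D0.
Little-endian: lowest address holds the least-significant byte.
Reassemble most-significant byte first: D0 52 B8 F6 → 0xD052B8F6.
Top bit is set, so as a signed 32-bit value this is 0xD052B8F6 − 2^32 = -799885066.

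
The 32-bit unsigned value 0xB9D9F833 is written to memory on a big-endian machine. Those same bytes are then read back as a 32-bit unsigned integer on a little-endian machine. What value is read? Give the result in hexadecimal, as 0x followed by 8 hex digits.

0x33F8D9B9

Stored big-endian, the bytes at ascending addresses are B9 D9 F8 33.
Read back as little-endian, the first byte is least significant, giving 0x33F8D9B9.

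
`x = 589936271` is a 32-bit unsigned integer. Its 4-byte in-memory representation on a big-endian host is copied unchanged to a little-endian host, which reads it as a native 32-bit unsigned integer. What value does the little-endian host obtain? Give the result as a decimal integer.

2411079971

589936271 in 32-bit hexadecimal is 0x2329B68F.
Stored big-endian, the bytes at ascending addresses are 23 29 B6 8F.
Read back as little-endian, the first byte is least significant, giving 0x8FB62923.
0x8FB62923 = 2411079971.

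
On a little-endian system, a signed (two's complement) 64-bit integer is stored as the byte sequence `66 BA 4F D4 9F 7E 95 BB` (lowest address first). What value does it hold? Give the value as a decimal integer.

In little-endian order the low byte comes first in memory.
Reassemble most-significant byte first: BB 95 7E 9F D4 4F BA 66 → 0xBB957E9FD44FBA66.
Top bit is set, so as a signed 64-bit value this is 0xBB957E9FD44FBA66 − 2^64 = -4929894992160245146.

-4929894992160245146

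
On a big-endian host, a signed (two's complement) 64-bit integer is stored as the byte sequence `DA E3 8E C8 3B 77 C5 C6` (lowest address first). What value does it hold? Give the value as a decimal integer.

Big-endian stores the most-significant byte at the lowest address.
The bytes are already most-significant first: 0xDAE38EC83B77C5C6.
Top bit is set, so as a signed 64-bit value this is 0xDAE38EC83B77C5C6 − 2^64 = -2674136763085634106.

-2674136763085634106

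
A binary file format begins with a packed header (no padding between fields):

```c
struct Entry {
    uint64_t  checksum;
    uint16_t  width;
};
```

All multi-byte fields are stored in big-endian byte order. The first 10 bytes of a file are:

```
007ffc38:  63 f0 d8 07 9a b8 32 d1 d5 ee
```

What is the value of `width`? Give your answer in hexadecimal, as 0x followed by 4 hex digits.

`width` follows `checksum` (8 bytes), so it starts at byte offset 8 and occupies 2 bytes.
Bytes at offsets 8..9: D5 EE.
Big-endian stores the most-significant byte at the lowest address.
The bytes are already most-significant first: 0xD5EE.

0xD5EE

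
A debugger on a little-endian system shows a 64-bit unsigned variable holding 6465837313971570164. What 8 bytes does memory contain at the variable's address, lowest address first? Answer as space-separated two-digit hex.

F4 C5 BD 92 C7 44 BB 59

6465837313971570164 in hexadecimal, padded to 64 bits, is 0x59BB44C792BDC5F4.
Split into bytes (most-significant first): 59 BB 44 C7 92 BD C5 F4.
Little-endian stores the least-significant byte at the lowest address.
So at ascending addresses the bytes are F4 C5 BD 92 C7 44 BB 59.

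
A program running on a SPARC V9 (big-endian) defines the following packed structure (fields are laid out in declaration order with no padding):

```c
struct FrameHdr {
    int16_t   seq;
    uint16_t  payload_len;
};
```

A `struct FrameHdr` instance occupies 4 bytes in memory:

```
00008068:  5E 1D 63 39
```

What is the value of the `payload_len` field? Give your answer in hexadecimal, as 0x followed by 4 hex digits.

`payload_len` follows `seq` (2 bytes), so it starts at byte offset 2 and occupies 2 bytes.
Bytes at offsets 2..3: 63 39.
Big-endian: lowest address holds the most-significant byte.
The bytes are already most-significant first: 0x6339.

0x6339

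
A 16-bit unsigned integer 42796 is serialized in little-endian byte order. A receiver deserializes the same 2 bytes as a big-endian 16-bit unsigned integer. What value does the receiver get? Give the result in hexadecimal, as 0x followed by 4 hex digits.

42796 in 16-bit hexadecimal is 0xA72C.
Stored little-endian, the bytes at ascending addresses are 2C A7.
Read back as big-endian, the last byte is least significant, giving 0x2CA7.

0x2CA7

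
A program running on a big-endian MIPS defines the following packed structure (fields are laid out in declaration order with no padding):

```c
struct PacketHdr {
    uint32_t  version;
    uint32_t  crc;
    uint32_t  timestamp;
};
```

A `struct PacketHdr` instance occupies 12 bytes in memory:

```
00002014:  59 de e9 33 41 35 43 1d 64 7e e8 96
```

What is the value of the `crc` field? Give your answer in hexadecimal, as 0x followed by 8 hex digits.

0x4135431D

`crc` follows `version` (4 bytes), so it starts at byte offset 4 and occupies 4 bytes.
Bytes at offsets 4..7: 41 35 43 1D.
Big-endian stores the most-significant byte at the lowest address.
The bytes are already most-significant first: 0x4135431D.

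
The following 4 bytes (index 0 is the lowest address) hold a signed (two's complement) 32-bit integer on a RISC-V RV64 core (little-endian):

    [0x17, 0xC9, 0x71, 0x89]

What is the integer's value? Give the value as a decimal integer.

Little-endian: lowest address holds the least-significant byte.
Reassemble most-significant byte first: 89 71 C9 17 → 0x8971C917.
Top bit is set, so as a signed 32-bit value this is 0x8971C917 − 2^32 = -1989031657.

-1989031657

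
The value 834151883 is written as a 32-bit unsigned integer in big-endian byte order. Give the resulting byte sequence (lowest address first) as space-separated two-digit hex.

31 B8 25 CB

834151883 in hexadecimal, padded to 32 bits, is 0x31B825CB.
Split into bytes (most-significant first): 31 B8 25 CB.
Big-endian stores the most-significant byte at the lowest address.
So the memory order matches the most-significant-first order: 31 B8 25 CB.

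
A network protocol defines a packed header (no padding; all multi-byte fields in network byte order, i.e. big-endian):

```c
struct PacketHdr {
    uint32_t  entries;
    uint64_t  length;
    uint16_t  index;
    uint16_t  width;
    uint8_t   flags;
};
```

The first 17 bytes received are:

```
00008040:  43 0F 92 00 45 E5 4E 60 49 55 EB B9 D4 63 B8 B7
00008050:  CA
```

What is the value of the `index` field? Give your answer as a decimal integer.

54371

`index` follows `entries` (4 B), `length` (8 B), so it starts at offset 4 + 8 = 12 and occupies 2 bytes.
Bytes at offsets 12..13: D4 63.
In big-endian order the high byte comes first in memory.
The bytes are already most-significant first: 0xD463.
0xD463 = 54371.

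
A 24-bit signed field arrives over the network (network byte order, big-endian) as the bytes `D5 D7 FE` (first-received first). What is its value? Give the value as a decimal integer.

-2762754

Big-endian: lowest address holds the most-significant byte.
The bytes are already most-significant first: 0xD5D7FE.
Top bit is set, so as a signed 24-bit value this is 0xD5D7FE − 2^24 = -2762754.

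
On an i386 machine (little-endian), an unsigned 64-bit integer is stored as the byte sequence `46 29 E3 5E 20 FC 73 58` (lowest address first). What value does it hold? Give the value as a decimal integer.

6373715113620482374

Little-endian: lowest address holds the least-significant byte.
Reassemble most-significant byte first: 58 73 FC 20 5E E3 29 46 → 0x5873FC205EE32946.
0x5873FC205EE32946 = 6373715113620482374.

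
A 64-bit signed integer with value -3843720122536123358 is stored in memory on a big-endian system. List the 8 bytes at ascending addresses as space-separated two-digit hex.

Two's complement of -3843720122536123358 in 64 bits: 3843720122536123358 = 0x3557A31627C95BDE; invert → 0xCAA85CE9D836A421; add 1 → 0xCAA85CE9D836A422.
Split into bytes (most-significant first): CA A8 5C E9 D8 36 A4 22.
Big-endian stores the most-significant byte at the lowest address.
So the memory order matches the most-significant-first order: CA A8 5C E9 D8 36 A4 22.

CA A8 5C E9 D8 36 A4 22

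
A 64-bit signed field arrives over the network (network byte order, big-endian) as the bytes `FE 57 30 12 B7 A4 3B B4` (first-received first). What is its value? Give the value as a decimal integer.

-119574008153490508

Big-endian: lowest address holds the most-significant byte.
The bytes are already most-significant first: 0xFE573012B7A43BB4.
Top bit is set, so as a signed 64-bit value this is 0xFE573012B7A43BB4 − 2^64 = -119574008153490508.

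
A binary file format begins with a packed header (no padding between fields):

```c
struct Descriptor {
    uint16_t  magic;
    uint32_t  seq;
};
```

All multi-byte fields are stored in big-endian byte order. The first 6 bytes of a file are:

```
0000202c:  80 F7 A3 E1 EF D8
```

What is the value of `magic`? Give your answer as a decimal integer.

33015

`magic` is the first field, at byte offset 0, occupying 2 bytes.
Bytes at offsets 0..1: 80 F7.
Big-endian: lowest address holds the most-significant byte.
The bytes are already most-significant first: 0x80F7.
0x80F7 = 33015.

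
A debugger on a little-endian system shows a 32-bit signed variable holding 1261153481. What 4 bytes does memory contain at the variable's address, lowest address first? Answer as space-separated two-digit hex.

C9 AC 2B 4B

1261153481 in hexadecimal, padded to 32 bits, is 0x4B2BACC9.
Split into bytes (most-significant first): 4B 2B AC C9.
Little-endian stores the least-significant byte at the lowest address.
So at ascending addresses the bytes are C9 AC 2B 4B.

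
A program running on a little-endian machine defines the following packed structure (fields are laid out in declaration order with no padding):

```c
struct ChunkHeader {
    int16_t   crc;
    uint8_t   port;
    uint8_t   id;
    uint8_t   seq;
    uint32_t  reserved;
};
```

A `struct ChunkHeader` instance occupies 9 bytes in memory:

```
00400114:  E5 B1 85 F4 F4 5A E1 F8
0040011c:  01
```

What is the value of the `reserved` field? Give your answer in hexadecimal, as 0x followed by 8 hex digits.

0x01F8E15A

`reserved` follows `crc` (2 B), `port` (1 B), `id` (1 B), `seq` (1 B), so it starts at offset 2 + 1 + 1 + 1 = 5 and occupies 4 bytes.
Bytes at offsets 5..8: 5A E1 F8 01.
Little-endian stores the least-significant byte at the lowest address.
Reassemble most-significant byte first: 01 F8 E1 5A → 0x01F8E15A.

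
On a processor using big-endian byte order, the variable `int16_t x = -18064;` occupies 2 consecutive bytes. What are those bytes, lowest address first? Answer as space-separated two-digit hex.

Two's complement of -18064 in 16 bits: 18064 = 0x4690; invert → 0xB96F; add 1 → 0xB970.
Split into bytes (most-significant first): B9 70.
Big-endian: lowest address holds the most-significant byte.
So the memory order matches the most-significant-first order: B9 70.

B9 70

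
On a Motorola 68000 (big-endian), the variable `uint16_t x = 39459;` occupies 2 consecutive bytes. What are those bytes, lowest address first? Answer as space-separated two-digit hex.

39459 in hexadecimal, padded to 16 bits, is 0x9A23.
Split into bytes (most-significant first): 9A 23.
Big-endian stores the most-significant byte at the lowest address.
So the memory order matches the most-significant-first order: 9A 23.

9A 23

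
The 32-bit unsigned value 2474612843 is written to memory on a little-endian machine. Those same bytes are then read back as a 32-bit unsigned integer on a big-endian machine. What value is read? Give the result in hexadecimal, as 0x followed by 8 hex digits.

0x6B987F93

2474612843 in 32-bit hexadecimal is 0x937F986B.
Stored little-endian, the bytes at ascending addresses are 6B 98 7F 93.
Read back as big-endian, the last byte is least significant, giving 0x6B987F93.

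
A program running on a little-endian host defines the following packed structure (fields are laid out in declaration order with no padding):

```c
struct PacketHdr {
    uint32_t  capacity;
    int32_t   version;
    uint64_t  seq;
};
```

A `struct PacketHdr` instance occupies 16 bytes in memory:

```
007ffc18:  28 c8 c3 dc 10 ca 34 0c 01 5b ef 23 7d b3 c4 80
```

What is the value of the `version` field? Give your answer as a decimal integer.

`version` follows `capacity` (4 bytes), so it starts at byte offset 4 and occupies 4 bytes.
Bytes at offsets 4..7: 10 CA 34 0C.
Little-endian: lowest address holds the least-significant byte.
Reassemble most-significant byte first: 0C 34 CA 10 → 0x0C34CA10.
0x0C34CA10 = 204786192.

204786192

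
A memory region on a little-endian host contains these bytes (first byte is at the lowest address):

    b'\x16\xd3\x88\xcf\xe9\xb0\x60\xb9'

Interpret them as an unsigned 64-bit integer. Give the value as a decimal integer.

In little-endian order the low byte comes first in memory.
Reassemble most-significant byte first: B9 60 B0 E9 CF 88 D3 16 → 0xB960B0E9CF88D316.
0xB960B0E9CF88D316 = 13357871013036610326.

13357871013036610326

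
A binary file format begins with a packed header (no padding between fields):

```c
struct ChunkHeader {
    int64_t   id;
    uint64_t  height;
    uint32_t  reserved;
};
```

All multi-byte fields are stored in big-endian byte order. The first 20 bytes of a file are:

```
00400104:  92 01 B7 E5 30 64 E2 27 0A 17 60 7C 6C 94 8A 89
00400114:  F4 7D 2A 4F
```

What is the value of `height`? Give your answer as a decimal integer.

727155952357509769

`height` follows `id` (8 bytes), so it starts at byte offset 8 and occupies 8 bytes.
Bytes at offsets 8..15: 0A 17 60 7C 6C 94 8A 89.
Big-endian: lowest address holds the most-significant byte.
The bytes are already most-significant first: 0x0A17607C6C948A89.
0x0A17607C6C948A89 = 727155952357509769.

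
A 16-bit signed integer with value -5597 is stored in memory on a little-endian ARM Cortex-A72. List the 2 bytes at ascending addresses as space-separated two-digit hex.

Two's complement of -5597 in 16 bits: 5597 = 0x15DD; invert → 0xEA22; add 1 → 0xEA23.
Split into bytes (most-significant first): EA 23.
Little-endian stores the least-significant byte at the lowest address.
So at ascending addresses the bytes are 23 EA.

23 EA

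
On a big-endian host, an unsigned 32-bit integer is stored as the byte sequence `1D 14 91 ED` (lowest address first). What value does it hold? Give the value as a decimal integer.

In big-endian order the high byte comes first in memory.
The bytes are already most-significant first: 0x1D1491ED.
0x1D1491ED = 487887341.

487887341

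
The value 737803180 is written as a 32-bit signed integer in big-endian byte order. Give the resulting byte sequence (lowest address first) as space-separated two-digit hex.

2B F9 FB AC

737803180 in hexadecimal, padded to 32 bits, is 0x2BF9FBAC.
Split into bytes (most-significant first): 2B F9 FB AC.
Big-endian stores the most-significant byte at the lowest address.
So the memory order matches the most-significant-first order: 2B F9 FB AC.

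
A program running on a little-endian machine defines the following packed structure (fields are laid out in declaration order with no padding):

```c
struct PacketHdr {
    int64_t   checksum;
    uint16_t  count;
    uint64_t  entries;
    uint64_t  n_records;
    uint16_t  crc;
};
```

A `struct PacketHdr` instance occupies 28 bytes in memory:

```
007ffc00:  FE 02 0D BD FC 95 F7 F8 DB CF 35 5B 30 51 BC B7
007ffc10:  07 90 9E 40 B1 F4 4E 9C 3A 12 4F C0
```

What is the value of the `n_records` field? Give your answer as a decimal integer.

`n_records` follows `checksum` (8 B), `count` (2 B), `entries` (8 B), so it starts at offset 8 + 2 + 8 = 18 and occupies 8 bytes.
Bytes at offsets 18..25: 9E 40 B1 F4 4E 9C 3A 12.
Little-endian: lowest address holds the least-significant byte.
Reassemble most-significant byte first: 12 3A 9C 4E F4 B1 40 9E → 0x123A9C4EF4B1409E.
0x123A9C4EF4B1409E = 1313534104258560158.

1313534104258560158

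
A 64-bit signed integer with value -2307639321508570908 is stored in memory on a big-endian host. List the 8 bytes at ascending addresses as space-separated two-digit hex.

DF F9 9E 43 73 C2 18 E4

Two's complement of -2307639321508570908 in 64 bits: 2307639321508570908 = 0x200661BC8C3DE71C; invert → 0xDFF99E4373C218E3; add 1 → 0xDFF99E4373C218E4.
Split into bytes (most-significant first): DF F9 9E 43 73 C2 18 E4.
In big-endian order the high byte comes first in memory.
So the memory order matches the most-significant-first order: DF F9 9E 43 73 C2 18 E4.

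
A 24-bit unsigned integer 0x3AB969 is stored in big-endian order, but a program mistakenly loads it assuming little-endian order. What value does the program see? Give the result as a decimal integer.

6928698

Stored big-endian, the bytes at ascending addresses are 3A B9 69.
Read back as little-endian, the first byte is least significant, giving 0x69B93A.
0x69B93A = 6928698.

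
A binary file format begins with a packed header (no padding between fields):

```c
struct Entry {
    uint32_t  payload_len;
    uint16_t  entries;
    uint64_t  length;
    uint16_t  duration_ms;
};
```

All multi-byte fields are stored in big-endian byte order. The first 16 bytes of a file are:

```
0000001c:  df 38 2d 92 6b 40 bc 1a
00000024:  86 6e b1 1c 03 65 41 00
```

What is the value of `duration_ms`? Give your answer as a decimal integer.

16640

`duration_ms` follows `payload_len` (4 B), `entries` (2 B), `length` (8 B), so it starts at offset 4 + 2 + 8 = 14 and occupies 2 bytes.
Bytes at offsets 14..15: 41 00.
In big-endian order the high byte comes first in memory.
The bytes are already most-significant first: 0x4100.
0x4100 = 16640.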